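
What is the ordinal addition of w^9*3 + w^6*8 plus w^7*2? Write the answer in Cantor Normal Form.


Ordinal addition (w^9*3 + w^6*8) + w^7*2:
alpha's leading term has exponent 9 > beta's exponent 7, so it survives.
alpha's tail term has exponent 6 < beta's exponent 7, so it is absorbed by beta.
In ordinal addition, any term followed by a strictly larger-exponent term is absorbed.
Result = w^9*3 + w^7*2

w^9*3 + w^7*2


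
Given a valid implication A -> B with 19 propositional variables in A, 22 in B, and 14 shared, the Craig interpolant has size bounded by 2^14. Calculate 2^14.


Shared atoms = 14
Craig interpolant size bound = 2^14
= 16384

16384


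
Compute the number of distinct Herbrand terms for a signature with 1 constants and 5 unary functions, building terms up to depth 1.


Herbrand terms by depth:
Depth 0: 1 constants
Depth 1: 5 new terms (running total: 6)
Total distinct ground terms = 6

6


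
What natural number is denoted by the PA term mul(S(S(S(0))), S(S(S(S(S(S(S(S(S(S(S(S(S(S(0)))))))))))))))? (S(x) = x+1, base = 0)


mul(S^3(0), S^14(0)):
S^3(0) = 3
S^14(0) = 14
3 * 14 = 42

42


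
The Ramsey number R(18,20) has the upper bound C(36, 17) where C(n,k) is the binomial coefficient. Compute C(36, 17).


R(18,20) <= C(18+20-2, 18-1) = C(36, 17)
C(36, 17) = 36! / (17! * 19!)
= 8597496600

8597496600


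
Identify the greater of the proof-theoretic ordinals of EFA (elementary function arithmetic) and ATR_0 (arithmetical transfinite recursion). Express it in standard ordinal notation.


Proof-theoretic ordinal of EFA (elementary function arithmetic): omega^3
Proof-theoretic ordinal of ATR_0 (arithmetical transfinite recursion): Gamma_0
Comparing: omega^3 < Gamma_0.
The larger ordinal is Gamma_0 (from ATR_0 (arithmetical transfinite recursion)).

Gamma_0


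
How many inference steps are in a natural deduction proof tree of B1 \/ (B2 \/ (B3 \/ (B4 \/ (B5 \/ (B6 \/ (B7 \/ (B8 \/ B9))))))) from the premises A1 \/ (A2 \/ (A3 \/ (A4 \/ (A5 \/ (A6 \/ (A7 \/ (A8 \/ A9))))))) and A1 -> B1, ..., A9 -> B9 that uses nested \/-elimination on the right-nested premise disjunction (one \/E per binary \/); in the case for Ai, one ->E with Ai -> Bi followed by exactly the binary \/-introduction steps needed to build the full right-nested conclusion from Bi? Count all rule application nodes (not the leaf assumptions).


Constructive dilemma with 9 branches, all disjunctions right-nested:
- \/E: the premise has 8 binary \/, each eliminated once: 8 nodes.
- ->E: one per case (Ai with Ai -> Bi gives Bi): 9 nodes.
- \/I: in case i < n, Bi needs 1 step to form Bi \/ (B(i+1) \/ ...) and then i-1 steps to prepend B(i-1), ..., B1, i.e. i steps; in case i = n, B9 needs 8 prepend steps.
  \/I total = (1 + 2 + ... + 8) + 8 = 36 + 8 = 44 nodes.
Total = 8 + 9 + 44 = 61

61


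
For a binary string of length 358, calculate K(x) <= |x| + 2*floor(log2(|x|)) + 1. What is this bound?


floor(log2(358)) = 8
2 * 8 = 16
K(x) <= 358 + 16 + 1 = 375

375


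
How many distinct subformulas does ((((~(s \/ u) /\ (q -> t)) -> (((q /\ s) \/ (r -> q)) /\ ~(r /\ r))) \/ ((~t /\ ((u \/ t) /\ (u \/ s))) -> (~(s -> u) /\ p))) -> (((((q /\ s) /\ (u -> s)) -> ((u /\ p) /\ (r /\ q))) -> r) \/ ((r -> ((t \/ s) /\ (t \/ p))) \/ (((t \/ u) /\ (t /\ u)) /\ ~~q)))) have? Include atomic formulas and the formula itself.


Formula: ((((~(s \/ u) /\ (q -> t)) -> (((q /\ s) \/ (r -> q)) /\ ~(r /\ r))) \/ ((~t /\ ((u \/ t) /\ (u \/ s))) -> (~(s -> u) /\ p))) -> (((((q /\ s) /\ (u -> s)) -> ((u /\ p) /\ (r /\ q))) -> r) \/ ((r -> ((t \/ s) /\ (t \/ p))) \/ (((t \/ u) /\ (t /\ u)) /\ ~~q))))
Subformulas found:
  1. r
  2. p
  3. q
  4. u
  5. s
  6. t
  7. ~t
  8. ~q
  9. ~~q
  10. (r -> q)
  11. (t \/ u)
  12. (s -> u)
  13. (u /\ p)
  14. (u \/ t)
  15. (q -> t)
  16. (u \/ s)
  17. (t \/ s)
  18. (t /\ u)
  19. (r /\ r)
  20. (r /\ q)
  21. (s \/ u)
  22. (u -> s)
  23. (q /\ s)
  24. (t \/ p)
  25. ~(r /\ r)
  26. ~(s \/ u)
  27. ~(s -> u)
  28. (~(s -> u) /\ p)
  29. ((u \/ t) /\ (u \/ s))
  30. ((t \/ u) /\ (t /\ u))
  31. ((q /\ s) \/ (r -> q))
  32. ((q /\ s) /\ (u -> s))
  33. ((u /\ p) /\ (r /\ q))
  34. ((t \/ s) /\ (t \/ p))
  35. (~(s \/ u) /\ (q -> t))
  36. (r -> ((t \/ s) /\ (t \/ p)))
  37. (~t /\ ((u \/ t) /\ (u \/ s)))
  38. (((t \/ u) /\ (t /\ u)) /\ ~~q)
  39. (((q /\ s) \/ (r -> q)) /\ ~(r /\ r))
  40. (((q /\ s) /\ (u -> s)) -> ((u /\ p) /\ (r /\ q)))
  41. ((~t /\ ((u \/ t) /\ (u \/ s))) -> (~(s -> u) /\ p))
  42. ((((q /\ s) /\ (u -> s)) -> ((u /\ p) /\ (r /\ q))) -> r)
  43. ((~(s \/ u) /\ (q -> t)) -> (((q /\ s) \/ (r -> q)) /\ ~(r /\ r)))
  44. ((r -> ((t \/ s) /\ (t \/ p))) \/ (((t \/ u) /\ (t /\ u)) /\ ~~q))
  45. (((~(s \/ u) /\ (q -> t)) -> (((q /\ s) \/ (r -> q)) /\ ~(r /\ r))) \/ ((~t /\ ((u \/ t) /\ (u \/ s))) -> (~(s -> u) /\ p)))
  46. (((((q /\ s) /\ (u -> s)) -> ((u /\ p) /\ (r /\ q))) -> r) \/ ((r -> ((t \/ s) /\ (t \/ p))) \/ (((t \/ u) /\ (t /\ u)) /\ ~~q)))
  47. ((((~(s \/ u) /\ (q -> t)) -> (((q /\ s) \/ (r -> q)) /\ ~(r /\ r))) \/ ((~t /\ ((u \/ t) /\ (u \/ s))) -> (~(s -> u) /\ p))) -> (((((q /\ s) /\ (u -> s)) -> ((u /\ p) /\ (r /\ q))) -> r) \/ ((r -> ((t \/ s) /\ (t \/ p))) \/ (((t \/ u) /\ (t /\ u)) /\ ~~q))))
Total distinct subformulas = 47

47


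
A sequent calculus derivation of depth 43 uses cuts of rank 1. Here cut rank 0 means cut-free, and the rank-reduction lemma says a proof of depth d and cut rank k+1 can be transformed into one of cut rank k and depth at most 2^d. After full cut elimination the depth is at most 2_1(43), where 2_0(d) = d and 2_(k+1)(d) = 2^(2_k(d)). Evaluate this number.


Each rank reduction sends depth d to at most 2^d; cut rank r needs r reductions.
2_0(43) = 43
2_1(43) = 2^43 = 8796093022208
Cut-free depth bound = 8796093022208

8796093022208


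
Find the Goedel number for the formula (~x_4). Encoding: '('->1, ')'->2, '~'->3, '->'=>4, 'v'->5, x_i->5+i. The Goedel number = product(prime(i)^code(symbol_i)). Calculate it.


Formula: (~x_4)
Symbol codes: [1, 3, 9, 2]
Primes: [2, 3, 5, 7]
p_1^1 = 2^1 = 2
p_2^3 = 3^3 = 27
p_3^9 = 5^9 = 1953125
p_4^2 = 7^2 = 49
Product = 5167968750

5167968750


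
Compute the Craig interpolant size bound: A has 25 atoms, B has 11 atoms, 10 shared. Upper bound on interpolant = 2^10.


Shared atoms = 10
Craig interpolant size bound = 2^10
= 1024

1024


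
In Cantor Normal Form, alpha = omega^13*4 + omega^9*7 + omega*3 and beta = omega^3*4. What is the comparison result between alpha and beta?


Compare term by term from highest exponent:
alpha = omega^13*4 + omega^9*7 + omega*3
beta = omega^3*4
Term 1: alpha has omega^13*4, beta has omega^3*4
Term 2: alpha has omega^9*7, beta has omega^0*0
Term 3: alpha has omega^1*3, beta has omega^0*0
Result: alpha > beta

alpha > beta


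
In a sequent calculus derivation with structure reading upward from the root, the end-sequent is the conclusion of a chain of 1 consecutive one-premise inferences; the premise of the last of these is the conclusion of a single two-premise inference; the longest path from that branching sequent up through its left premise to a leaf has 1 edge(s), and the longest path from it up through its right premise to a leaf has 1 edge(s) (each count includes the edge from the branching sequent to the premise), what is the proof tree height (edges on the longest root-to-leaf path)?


Longest path through the left premise: 1 edges (measured from the branching sequent)
Longest path through the right premise: 1 edges
Height of the subtree rooted at the branching sequent: max(1, 1) = 1
The branching sequent sits 1 edges above the root (the chain of one-premise inferences), so height = 1 + 1 = 2

2


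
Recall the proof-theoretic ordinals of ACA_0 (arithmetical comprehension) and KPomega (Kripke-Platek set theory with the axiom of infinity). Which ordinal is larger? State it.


Proof-theoretic ordinal of ACA_0 (arithmetical comprehension): epsilon_0
Proof-theoretic ordinal of KPomega (Kripke-Platek set theory with the axiom of infinity): psi_0(epsilon_{Omega+1})
Comparing: epsilon_0 < psi_0(epsilon_{Omega+1}).
The larger ordinal is psi_0(epsilon_{Omega+1}) (from KPomega (Kripke-Platek set theory with the axiom of infinity)).

psi_0(epsilon_{Omega+1})


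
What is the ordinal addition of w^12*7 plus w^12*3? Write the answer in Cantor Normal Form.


Ordinal addition w^12*7 + w^12*3:
Both terms have the same exponent 12.
w^e*c + w^e*d = w^e*(c+d).
Result = w^12*(7+3) = w^12*10

w^12*10


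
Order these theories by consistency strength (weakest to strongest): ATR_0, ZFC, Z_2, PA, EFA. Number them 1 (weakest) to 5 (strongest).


Ordering by consistency strength:
1. EFA
2. PA
3. ATR_0
4. Z_2
5. ZFC


ATR_0=3, ZFC=5, Z_2=4, PA=2, EFA=1


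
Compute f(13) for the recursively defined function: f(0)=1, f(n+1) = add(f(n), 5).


f(0) = 1
f(1) = add(f(0), 5) = add(1, 5) = 6
f(2) = add(f(1), 5) = add(6, 5) = 11
f(3) = add(f(2), 5) = add(11, 5) = 16
f(4) = add(f(3), 5) = add(16, 5) = 21
f(5) = add(f(4), 5) = add(21, 5) = 26
f(6) = add(f(5), 5) = add(26, 5) = 31
f(7) = add(f(6), 5) = add(31, 5) = 36
f(8) = add(f(7), 5) = add(36, 5) = 41
f(9) = add(f(8), 5) = add(41, 5) = 46
f(10) = add(f(9), 5) = add(46, 5) = 51
f(11) = add(f(10), 5) = add(51, 5) = 56
f(12) = add(f(11), 5) = add(56, 5) = 61
f(13) = add(f(12), 5) = add(61, 5) = 66


66


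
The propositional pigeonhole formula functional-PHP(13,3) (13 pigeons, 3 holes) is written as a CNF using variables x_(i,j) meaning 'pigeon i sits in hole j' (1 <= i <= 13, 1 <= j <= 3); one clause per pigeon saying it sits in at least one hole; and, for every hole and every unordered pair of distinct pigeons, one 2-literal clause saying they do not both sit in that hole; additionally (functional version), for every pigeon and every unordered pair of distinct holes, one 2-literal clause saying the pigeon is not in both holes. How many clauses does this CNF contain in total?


functional-PHP(13,3): 13 pigeons, 3 holes, 13*3 = 39 variables.
- pigeon clauses: one per pigeon -> 13 clauses
- hole clauses: 3 holes * C(13,2) = 3 * 78 -> 234 clauses
- functional clauses: 13 pigeons * C(3,2) = 13 * 3 -> 39 clauses
Total clauses = 13 + 234 + 39 = 286

286


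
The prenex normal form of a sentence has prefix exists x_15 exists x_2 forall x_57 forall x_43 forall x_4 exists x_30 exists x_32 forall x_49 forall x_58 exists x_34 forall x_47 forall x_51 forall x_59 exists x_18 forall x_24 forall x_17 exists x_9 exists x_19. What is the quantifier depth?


Quantifier prefix has 18 quantifier symbols.
Quantifier depth = 18

18


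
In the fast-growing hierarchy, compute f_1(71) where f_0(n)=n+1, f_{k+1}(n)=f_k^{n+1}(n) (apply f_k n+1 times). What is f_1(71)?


f_1(71) = f_0^72(71)
f_0 adds 1 each time, applied 72 times.
f_1(71) = 71 + 72 = 143

143


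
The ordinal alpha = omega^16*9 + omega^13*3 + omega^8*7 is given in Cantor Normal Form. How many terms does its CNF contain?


CNF: omega^16*9 + omega^13*3 + omega^8*7
Count the summands separated by '+':
  term 1: omega^16*9
  term 2: omega^13*3
  term 3: omega^8*7
Total terms = 3

3


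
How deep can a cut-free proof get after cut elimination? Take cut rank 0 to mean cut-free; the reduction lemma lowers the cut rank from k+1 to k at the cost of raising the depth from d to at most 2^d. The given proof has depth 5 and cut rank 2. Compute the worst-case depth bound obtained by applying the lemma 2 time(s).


Each rank reduction sends depth d to at most 2^d; cut rank r needs r reductions.
2_0(5) = 5
2_1(5) = 2^5 = 32
2_2(5) = 2^32 = 4294967296
Cut-free depth bound = 4294967296

4294967296


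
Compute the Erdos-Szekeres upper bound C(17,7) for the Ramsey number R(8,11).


R(8,11) <= C(8+11-2, 8-1) = C(17, 7)
C(17, 7) = 17! / (7! * 10!)
= 19448

19448


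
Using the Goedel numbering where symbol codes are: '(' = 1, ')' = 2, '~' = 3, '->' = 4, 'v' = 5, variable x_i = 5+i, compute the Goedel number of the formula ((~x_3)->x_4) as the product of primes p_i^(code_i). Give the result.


Formula: ((~x_3)->x_4)
Symbol codes: [1, 1, 3, 8, 2, 4, 9, 2]
Primes: [2, 3, 5, 7, 11, 13, 17, 19]
p_1^1 = 2^1 = 2
p_2^1 = 3^1 = 3
p_3^3 = 5^3 = 125
p_4^8 = 7^8 = 5764801
p_5^2 = 11^2 = 121
p_6^4 = 13^4 = 28561
p_7^9 = 17^9 = 118587876497
p_8^2 = 19^2 = 361
Product = 639663923190673000372235232750

639663923190673000372235232750


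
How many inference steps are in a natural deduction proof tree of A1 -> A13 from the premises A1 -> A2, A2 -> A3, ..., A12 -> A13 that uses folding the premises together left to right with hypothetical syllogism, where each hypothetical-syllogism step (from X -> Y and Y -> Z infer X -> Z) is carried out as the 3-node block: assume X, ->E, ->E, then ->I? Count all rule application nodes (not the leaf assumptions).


There are 12 premises in the chain. The first HS step combines premises 1 and 2; each further premise needs one more HS step.
So 12 premises require 12 - 1 = 11 hypothetical-syllogism steps.
Each HS step uses 3 inference nodes (->E, ->E, ->I).
11 * 3 = 33 total inference nodes.

33


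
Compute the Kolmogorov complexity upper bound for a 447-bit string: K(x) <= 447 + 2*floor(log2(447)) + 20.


floor(log2(447)) = 8
2 * 8 = 16
K(x) <= 447 + 16 + 20 = 483

483


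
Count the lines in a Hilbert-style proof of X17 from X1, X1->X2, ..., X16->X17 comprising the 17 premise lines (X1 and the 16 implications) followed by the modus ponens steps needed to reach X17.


We have 17 premise lines: X1 and 16 implications.
Each implication is detached once by MP, giving 16 MP lines.
17 premise lines + 16 MP lines = 33 total lines.

33


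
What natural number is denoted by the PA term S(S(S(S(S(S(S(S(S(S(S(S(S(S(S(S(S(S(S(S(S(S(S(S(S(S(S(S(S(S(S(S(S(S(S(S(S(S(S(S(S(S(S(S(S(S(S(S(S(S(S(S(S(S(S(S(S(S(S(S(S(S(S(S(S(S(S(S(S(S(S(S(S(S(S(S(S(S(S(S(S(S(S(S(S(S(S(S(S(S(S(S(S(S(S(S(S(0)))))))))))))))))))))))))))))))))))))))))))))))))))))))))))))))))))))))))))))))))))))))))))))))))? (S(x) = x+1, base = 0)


Counting successors applied to 0:
97 applications of S to 0 = 97

97


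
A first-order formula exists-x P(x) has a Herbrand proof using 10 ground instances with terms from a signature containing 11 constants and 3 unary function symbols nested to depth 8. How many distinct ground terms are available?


Herbrand terms by depth:
Depth 0: 11 constants
Depth 1: 33 new terms (running total: 44)
Depth 2: 99 new terms (running total: 143)
Depth 3: 297 new terms (running total: 440)
Depth 4: 891 new terms (running total: 1331)
Depth 5: 2673 new terms (running total: 4004)
Depth 6: 8019 new terms (running total: 12023)
Depth 7: 24057 new terms (running total: 36080)
Depth 8: 72171 new terms (running total: 108251)
Total distinct ground terms = 108251

108251


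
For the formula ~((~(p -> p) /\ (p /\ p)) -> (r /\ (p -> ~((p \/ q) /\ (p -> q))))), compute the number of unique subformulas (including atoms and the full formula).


Formula: ~((~(p -> p) /\ (p /\ p)) -> (r /\ (p -> ~((p \/ q) /\ (p -> q)))))
Subformulas found:
  1. q
  2. r
  3. p
  4. (p -> p)
  5. (p \/ q)
  6. (p /\ p)
  7. (p -> q)
  8. ~(p -> p)
  9. ((p \/ q) /\ (p -> q))
  10. (~(p -> p) /\ (p /\ p))
  11. ~((p \/ q) /\ (p -> q))
  12. (p -> ~((p \/ q) /\ (p -> q)))
  13. (r /\ (p -> ~((p \/ q) /\ (p -> q))))
  14. ((~(p -> p) /\ (p /\ p)) -> (r /\ (p -> ~((p \/ q) /\ (p -> q)))))
  15. ~((~(p -> p) /\ (p /\ p)) -> (r /\ (p -> ~((p \/ q) /\ (p -> q)))))
Total distinct subformulas = 15

15


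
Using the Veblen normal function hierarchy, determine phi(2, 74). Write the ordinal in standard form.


phi(2, 74):
phi(2, beta) = zeta_beta (the beta-th zeta number, fixed point of epsilon).
phi(2, 74) = zeta_74

zeta_74


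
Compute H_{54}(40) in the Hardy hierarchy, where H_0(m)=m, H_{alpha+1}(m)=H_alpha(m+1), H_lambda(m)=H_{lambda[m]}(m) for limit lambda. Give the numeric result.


H_54(40):
For finite ordinals k, H_k(n) = n + k (each successor step adds 1).
H_54(40) = 40 + 54 = 94

94


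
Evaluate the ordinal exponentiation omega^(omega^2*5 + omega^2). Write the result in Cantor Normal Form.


omega^(omega^2*5 + omega^2):
Both terms of the exponent have the same exponent 2, so they merge: omega^2*5 + omega^2 = omega^2*(5+1) = omega^2*6.
omega raised to a CNF ordinal is a single CNF term: Result = omega^(omega^2*6)

omega^(omega^2*6)


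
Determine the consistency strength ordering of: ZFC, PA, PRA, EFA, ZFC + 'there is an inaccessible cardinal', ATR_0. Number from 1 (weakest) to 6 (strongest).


Ordering by consistency strength:
1. EFA
2. PRA
3. PA
4. ATR_0
5. ZFC
6. ZFC + 'there is an inaccessible cardinal'


ZFC=5, PA=3, PRA=2, EFA=1, ZFC + 'there is an inaccessible cardinal'=6, ATR_0=4


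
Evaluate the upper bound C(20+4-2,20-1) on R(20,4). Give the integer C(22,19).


R(20,4) <= C(20+4-2, 20-1) = C(22, 19)
C(22, 19) = 22! / (19! * 3!)
= 1540

1540


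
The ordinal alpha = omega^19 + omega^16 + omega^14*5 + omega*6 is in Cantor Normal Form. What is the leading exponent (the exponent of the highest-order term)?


CNF: omega^19 + omega^16 + omega^14*5 + omega*6
The leading term is omega^19, which has exponent 19.

19


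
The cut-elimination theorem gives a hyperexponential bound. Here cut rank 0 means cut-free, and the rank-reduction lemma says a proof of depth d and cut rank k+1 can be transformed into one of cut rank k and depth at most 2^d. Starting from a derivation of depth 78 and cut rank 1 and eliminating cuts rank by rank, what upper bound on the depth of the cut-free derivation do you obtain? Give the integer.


Each rank reduction sends depth d to at most 2^d; cut rank r needs r reductions.
2_0(78) = 78
2_1(78) = 2^78 = 302231454903657293676544
Cut-free depth bound = 302231454903657293676544

302231454903657293676544


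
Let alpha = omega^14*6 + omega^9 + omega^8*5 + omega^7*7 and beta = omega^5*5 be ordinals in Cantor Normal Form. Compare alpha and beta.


Compare term by term from highest exponent:
alpha = omega^14*6 + omega^9 + omega^8*5 + omega^7*7
beta = omega^5*5
Term 1: alpha has omega^14*6, beta has omega^5*5
Term 2: alpha has omega^9*1, beta has omega^0*0
Term 3: alpha has omega^8*5, beta has omega^0*0
Term 4: alpha has omega^7*7, beta has omega^0*0
Result: alpha > beta

alpha > beta


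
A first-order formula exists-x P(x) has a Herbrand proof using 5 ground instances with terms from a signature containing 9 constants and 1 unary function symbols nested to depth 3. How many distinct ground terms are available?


Herbrand terms by depth:
Depth 0: 9 constants
Depth 1: 9 new terms (running total: 18)
Depth 2: 9 new terms (running total: 27)
Depth 3: 9 new terms (running total: 36)
Total distinct ground terms = 36

36


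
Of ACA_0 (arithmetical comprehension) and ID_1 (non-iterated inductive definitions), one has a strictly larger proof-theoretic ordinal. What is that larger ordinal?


Proof-theoretic ordinal of ACA_0 (arithmetical comprehension): epsilon_0
Proof-theoretic ordinal of ID_1 (non-iterated inductive definitions): psi_0(epsilon_{Omega+1})
Comparing: epsilon_0 < psi_0(epsilon_{Omega+1}).
The larger ordinal is psi_0(epsilon_{Omega+1}) (from ID_1 (non-iterated inductive definitions)).

psi_0(epsilon_{Omega+1})


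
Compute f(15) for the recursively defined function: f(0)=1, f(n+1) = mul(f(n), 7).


f(0) = 1
f(1) = mul(f(0), 7) = mul(1, 7) = 7
f(2) = mul(f(1), 7) = mul(7, 7) = 49
f(3) = mul(f(2), 7) = mul(49, 7) = 343
f(4) = mul(f(3), 7) = mul(343, 7) = 2401
f(5) = mul(f(4), 7) = mul(2401, 7) = 16807
f(6) = mul(f(5), 7) = mul(16807, 7) = 117649
f(7) = mul(f(6), 7) = mul(117649, 7) = 823543
f(8) = mul(f(7), 7) = mul(823543, 7) = 5764801
f(9) = mul(f(8), 7) = mul(5764801, 7) = 40353607
f(10) = mul(f(9), 7) = mul(40353607, 7) = 282475249
f(11) = mul(f(10), 7) = mul(282475249, 7) = 1977326743
f(12) = mul(f(11), 7) = mul(1977326743, 7) = 13841287201
f(13) = mul(f(12), 7) = mul(13841287201, 7) = 96889010407
f(14) = mul(f(13), 7) = mul(96889010407, 7) = 678223072849
f(15) = mul(f(14), 7) = mul(678223072849, 7) = 4747561509943


4747561509943


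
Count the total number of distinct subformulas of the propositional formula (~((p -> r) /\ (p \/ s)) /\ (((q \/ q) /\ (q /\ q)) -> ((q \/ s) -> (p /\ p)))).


Formula: (~((p -> r) /\ (p \/ s)) /\ (((q \/ q) /\ (q /\ q)) -> ((q \/ s) -> (p /\ p))))
Subformulas found:
  1. q
  2. s
  3. r
  4. p
  5. (p \/ s)
  6. (p /\ p)
  7. (q \/ s)
  8. (q /\ q)
  9. (q \/ q)
  10. (p -> r)
  11. ((q \/ q) /\ (q /\ q))
  12. ((p -> r) /\ (p \/ s))
  13. ((q \/ s) -> (p /\ p))
  14. ~((p -> r) /\ (p \/ s))
  15. (((q \/ q) /\ (q /\ q)) -> ((q \/ s) -> (p /\ p)))
  16. (~((p -> r) /\ (p \/ s)) /\ (((q \/ q) /\ (q /\ q)) -> ((q \/ s) -> (p /\ p))))
Total distinct subformulas = 16

16


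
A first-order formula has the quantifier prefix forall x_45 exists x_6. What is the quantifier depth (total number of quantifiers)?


Quantifier prefix has 2 quantifier symbols.
Quantifier depth = 2

2


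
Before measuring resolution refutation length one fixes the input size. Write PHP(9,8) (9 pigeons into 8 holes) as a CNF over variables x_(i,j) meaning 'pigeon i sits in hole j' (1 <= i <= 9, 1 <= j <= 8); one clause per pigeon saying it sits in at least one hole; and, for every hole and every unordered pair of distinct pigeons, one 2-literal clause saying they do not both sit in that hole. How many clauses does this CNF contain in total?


PHP(9,8): 9 pigeons, 8 holes, 9*8 = 72 variables.
- pigeon clauses: one per pigeon -> 9 clauses
- hole clauses: 8 holes * C(9,2) = 8 * 36 -> 288 clauses
Total clauses = 9 + 288 = 297

297


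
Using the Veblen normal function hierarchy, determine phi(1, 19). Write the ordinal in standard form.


phi(1, 19):
phi(1, beta) = epsilon_beta (the beta-th epsilon number).
phi(1, 19) = epsilon_19

epsilon_19


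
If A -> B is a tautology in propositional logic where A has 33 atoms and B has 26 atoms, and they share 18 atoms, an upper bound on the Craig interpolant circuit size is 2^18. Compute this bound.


Shared atoms = 18
Craig interpolant size bound = 2^18
= 262144

262144


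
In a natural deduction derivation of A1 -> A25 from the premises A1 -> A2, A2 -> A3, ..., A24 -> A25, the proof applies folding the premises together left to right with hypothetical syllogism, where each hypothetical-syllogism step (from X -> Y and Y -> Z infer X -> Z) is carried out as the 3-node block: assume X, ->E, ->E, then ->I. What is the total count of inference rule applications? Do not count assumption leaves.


There are 24 premises in the chain. The first HS step combines premises 1 and 2; each further premise needs one more HS step.
So 24 premises require 24 - 1 = 23 hypothetical-syllogism steps.
Each HS step uses 3 inference nodes (->E, ->E, ->I).
23 * 3 = 69 total inference nodes.

69


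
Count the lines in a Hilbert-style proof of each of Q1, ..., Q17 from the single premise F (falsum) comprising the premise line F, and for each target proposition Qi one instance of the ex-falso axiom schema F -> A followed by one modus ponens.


Ex falso, line by line:
- 1 premise line (F)
- 17 targets, each needing 1 axiom instance (F -> Qi) + 1 MP = 2 lines: 2 * 17 = 34
Total = 1 + 34 = 35 lines.

35


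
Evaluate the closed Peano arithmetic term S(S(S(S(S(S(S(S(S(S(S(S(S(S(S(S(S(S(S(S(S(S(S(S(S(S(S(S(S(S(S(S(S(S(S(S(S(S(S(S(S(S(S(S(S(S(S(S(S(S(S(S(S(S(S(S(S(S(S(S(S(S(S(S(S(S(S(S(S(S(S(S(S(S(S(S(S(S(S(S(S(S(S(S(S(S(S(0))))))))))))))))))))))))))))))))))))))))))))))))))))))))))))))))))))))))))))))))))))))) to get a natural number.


Counting successors applied to 0:
87 applications of S to 0 = 87

87


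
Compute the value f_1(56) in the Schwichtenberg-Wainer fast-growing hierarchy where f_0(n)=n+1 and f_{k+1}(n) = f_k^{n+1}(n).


f_1(56) = f_0^57(56)
f_0 adds 1 each time, applied 57 times.
f_1(56) = 56 + 57 = 113

113


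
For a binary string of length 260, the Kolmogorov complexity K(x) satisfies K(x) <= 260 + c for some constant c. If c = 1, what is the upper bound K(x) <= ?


K(x) <= |x| + c = 260 + 1 = 261

261


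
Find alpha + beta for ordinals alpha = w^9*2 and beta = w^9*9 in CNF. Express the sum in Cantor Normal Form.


Ordinal addition w^9*2 + w^9*9:
Both terms have the same exponent 9.
w^e*c + w^e*d = w^e*(c+d).
Result = w^9*(2+9) = w^9*11

w^9*11


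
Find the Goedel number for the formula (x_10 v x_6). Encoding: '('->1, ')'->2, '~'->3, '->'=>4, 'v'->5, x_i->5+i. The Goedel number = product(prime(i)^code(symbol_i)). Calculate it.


Formula: (x_10 v x_6)
Symbol codes: [1, 15, 5, 11, 2]
Primes: [2, 3, 5, 7, 11]
p_1^1 = 2^1 = 2
p_2^15 = 3^15 = 14348907
p_3^5 = 5^5 = 3125
p_4^11 = 7^11 = 1977326743
p_5^2 = 11^2 = 121
Product = 21456686142589425131250

21456686142589425131250


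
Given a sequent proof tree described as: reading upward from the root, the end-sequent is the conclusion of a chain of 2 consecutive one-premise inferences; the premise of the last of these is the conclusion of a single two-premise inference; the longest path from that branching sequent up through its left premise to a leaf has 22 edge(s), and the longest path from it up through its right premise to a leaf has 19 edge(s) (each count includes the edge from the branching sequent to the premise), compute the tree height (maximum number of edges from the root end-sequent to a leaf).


Longest path through the left premise: 22 edges (measured from the branching sequent)
Longest path through the right premise: 19 edges
Height of the subtree rooted at the branching sequent: max(22, 19) = 22
The branching sequent sits 2 edges above the root (the chain of one-premise inferences), so height = 22 + 2 = 24

24


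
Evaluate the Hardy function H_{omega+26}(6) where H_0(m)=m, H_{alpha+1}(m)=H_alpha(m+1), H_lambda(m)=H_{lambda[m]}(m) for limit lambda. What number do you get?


H_{omega+26}(6):
Unwind the 26 successor steps: H_{omega+26}(6) = H_omega(6+26) = H_omega(32).
H_omega(m) = H_m(m) = m + m = 2m.
Result = 2 * 32 = 64

64


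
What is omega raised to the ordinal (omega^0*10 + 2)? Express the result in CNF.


omega^(omega^0*10 + 2):
omega^0 = 1, so the exponent is 10 + 2 = 12 (finite ordinal addition).
Result = omega^12, already a single CNF term.

omega^12


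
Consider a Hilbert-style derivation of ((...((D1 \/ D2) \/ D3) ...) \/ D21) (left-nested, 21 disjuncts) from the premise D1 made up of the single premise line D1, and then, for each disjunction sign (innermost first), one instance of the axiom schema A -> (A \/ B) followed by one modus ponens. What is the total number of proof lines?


Building the left-nested 21-ary disjunction from D1:
- 1 premise line (D1)
- 21 disjuncts means 20 disjunction signs; each needs 1 axiom instance + 1 MP = 2 lines: 2 * 20 = 40
Total = 1 + 40 = 41 lines.

41


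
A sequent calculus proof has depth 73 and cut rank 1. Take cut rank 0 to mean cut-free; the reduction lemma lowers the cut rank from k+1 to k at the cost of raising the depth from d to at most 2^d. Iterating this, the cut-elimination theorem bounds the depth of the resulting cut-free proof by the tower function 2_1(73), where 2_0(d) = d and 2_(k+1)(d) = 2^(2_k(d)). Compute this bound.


Each rank reduction sends depth d to at most 2^d; cut rank r needs r reductions.
2_0(73) = 73
2_1(73) = 2^73 = 9444732965739290427392
Cut-free depth bound = 9444732965739290427392

9444732965739290427392


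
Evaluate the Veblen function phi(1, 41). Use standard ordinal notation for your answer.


phi(1, 41):
phi(1, beta) = epsilon_beta (the beta-th epsilon number).
phi(1, 41) = epsilon_41

epsilon_41


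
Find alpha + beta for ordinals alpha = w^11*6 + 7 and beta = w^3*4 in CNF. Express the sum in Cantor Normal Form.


Ordinal addition (w^11*6 + 7) + w^3*4:
alpha's leading term has exponent 11 > beta's exponent 3, so it survives.
alpha's tail term has exponent 0 < beta's exponent 3, so it is absorbed by beta.
In ordinal addition, any term followed by a strictly larger-exponent term is absorbed.
Result = w^11*6 + w^3*4

w^11*6 + w^3*4


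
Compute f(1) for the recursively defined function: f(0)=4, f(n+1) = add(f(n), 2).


f(0) = 4
f(1) = add(f(0), 2) = add(4, 2) = 6


6


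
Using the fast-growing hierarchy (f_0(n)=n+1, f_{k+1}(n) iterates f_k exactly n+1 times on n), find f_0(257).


f_0(257) = 257 + 1 = 258

258


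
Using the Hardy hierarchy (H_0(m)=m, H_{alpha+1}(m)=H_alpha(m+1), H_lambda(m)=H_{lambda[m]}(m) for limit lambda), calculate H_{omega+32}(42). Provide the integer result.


H_{omega+32}(42):
Unwind the 32 successor steps: H_{omega+32}(42) = H_omega(42+32) = H_omega(74).
H_omega(m) = H_m(m) = m + m = 2m.
Result = 2 * 74 = 148

148


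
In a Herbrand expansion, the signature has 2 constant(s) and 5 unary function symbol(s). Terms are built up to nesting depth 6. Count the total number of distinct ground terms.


Herbrand terms by depth:
Depth 0: 2 constants
Depth 1: 10 new terms (running total: 12)
Depth 2: 50 new terms (running total: 62)
Depth 3: 250 new terms (running total: 312)
Depth 4: 1250 new terms (running total: 1562)
Depth 5: 6250 new terms (running total: 7812)
Depth 6: 31250 new terms (running total: 39062)
Total distinct ground terms = 39062

39062


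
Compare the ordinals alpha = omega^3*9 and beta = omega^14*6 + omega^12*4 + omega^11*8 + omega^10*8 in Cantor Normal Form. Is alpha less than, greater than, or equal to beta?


Compare term by term from highest exponent:
alpha = omega^3*9
beta = omega^14*6 + omega^12*4 + omega^11*8 + omega^10*8
Term 1: alpha has omega^3*9, beta has omega^14*6
Term 2: alpha has omega^0*0, beta has omega^12*4
Term 3: alpha has omega^0*0, beta has omega^11*8
Term 4: alpha has omega^0*0, beta has omega^10*8
Result: alpha < beta

alpha < beta


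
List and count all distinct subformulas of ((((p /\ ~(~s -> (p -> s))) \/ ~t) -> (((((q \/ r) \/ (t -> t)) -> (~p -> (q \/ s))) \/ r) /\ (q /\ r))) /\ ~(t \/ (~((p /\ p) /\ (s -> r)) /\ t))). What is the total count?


Formula: ((((p /\ ~(~s -> (p -> s))) \/ ~t) -> (((((q \/ r) \/ (t -> t)) -> (~p -> (q \/ s))) \/ r) /\ (q /\ r))) /\ ~(t \/ (~((p /\ p) /\ (s -> r)) /\ t)))
Subformulas found:
  1. r
  2. q
  3. s
  4. t
  5. p
  6. ~t
  7. ~p
  8. ~s
  9. (p -> s)
  10. (t -> t)
  11. (q \/ r)
  12. (q /\ r)
  13. (s -> r)
  14. (p /\ p)
  15. (q \/ s)
  16. (~p -> (q \/ s))
  17. (~s -> (p -> s))
  18. ~(~s -> (p -> s))
  19. ((p /\ p) /\ (s -> r))
  20. ((q \/ r) \/ (t -> t))
  21. ~((p /\ p) /\ (s -> r))
  22. (p /\ ~(~s -> (p -> s)))
  23. (~((p /\ p) /\ (s -> r)) /\ t)
  24. ((p /\ ~(~s -> (p -> s))) \/ ~t)
  25. (t \/ (~((p /\ p) /\ (s -> r)) /\ t))
  26. ~(t \/ (~((p /\ p) /\ (s -> r)) /\ t))
  27. (((q \/ r) \/ (t -> t)) -> (~p -> (q \/ s)))
  28. ((((q \/ r) \/ (t -> t)) -> (~p -> (q \/ s))) \/ r)
  29. (((((q \/ r) \/ (t -> t)) -> (~p -> (q \/ s))) \/ r) /\ (q /\ r))
  30. (((p /\ ~(~s -> (p -> s))) \/ ~t) -> (((((q \/ r) \/ (t -> t)) -> (~p -> (q \/ s))) \/ r) /\ (q /\ r)))
  31. ((((p /\ ~(~s -> (p -> s))) \/ ~t) -> (((((q \/ r) \/ (t -> t)) -> (~p -> (q \/ s))) \/ r) /\ (q /\ r))) /\ ~(t \/ (~((p /\ p) /\ (s -> r)) /\ t)))
Total distinct subformulas = 31

31


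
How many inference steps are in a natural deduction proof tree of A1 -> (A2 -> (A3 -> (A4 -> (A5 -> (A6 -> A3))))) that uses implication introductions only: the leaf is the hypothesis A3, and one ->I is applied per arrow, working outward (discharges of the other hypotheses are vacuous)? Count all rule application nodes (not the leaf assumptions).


The formula has 6 arrows (->); its innermost consequent A3 is one of the antecedents,
so the proof starts from the hypothesis leaf A3 (not a rule application) and closes one arrow per ->I.
Building A1 -> (A2 -> (A3 -> (A4 -> (A5 -> (A6 -> A3))))) therefore takes 6 nested implication introductions.
Total inference nodes = 6

6


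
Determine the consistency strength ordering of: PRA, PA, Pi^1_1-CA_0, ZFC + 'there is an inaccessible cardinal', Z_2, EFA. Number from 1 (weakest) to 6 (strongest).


Ordering by consistency strength:
1. EFA
2. PRA
3. PA
4. Pi^1_1-CA_0
5. Z_2
6. ZFC + 'there is an inaccessible cardinal'


PRA=2, PA=3, Pi^1_1-CA_0=4, ZFC + 'there is an inaccessible cardinal'=6, Z_2=5, EFA=1


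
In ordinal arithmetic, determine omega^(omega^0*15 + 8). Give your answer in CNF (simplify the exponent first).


omega^(omega^0*15 + 8):
omega^0 = 1, so the exponent is 15 + 8 = 23 (finite ordinal addition).
Result = omega^23, already a single CNF term.

omega^23


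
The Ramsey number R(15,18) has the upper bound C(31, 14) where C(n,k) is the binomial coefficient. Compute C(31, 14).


R(15,18) <= C(15+18-2, 15-1) = C(31, 14)
C(31, 14) = 31! / (14! * 17!)
= 265182525

265182525


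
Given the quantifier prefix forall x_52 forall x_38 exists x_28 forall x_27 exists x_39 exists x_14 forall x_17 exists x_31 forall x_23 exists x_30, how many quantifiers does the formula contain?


Quantifier prefix has 10 quantifier symbols.
Quantifier depth = 10

10


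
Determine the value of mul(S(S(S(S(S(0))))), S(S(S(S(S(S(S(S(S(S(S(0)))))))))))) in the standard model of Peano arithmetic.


mul(S^5(0), S^11(0)):
S^5(0) = 5
S^11(0) = 11
5 * 11 = 55

55


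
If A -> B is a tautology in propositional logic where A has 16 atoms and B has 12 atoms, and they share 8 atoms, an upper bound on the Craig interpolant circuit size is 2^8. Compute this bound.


Shared atoms = 8
Craig interpolant size bound = 2^8
= 256

256


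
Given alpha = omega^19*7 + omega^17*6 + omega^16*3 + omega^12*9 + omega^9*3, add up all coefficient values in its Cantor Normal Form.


CNF: omega^19*7 + omega^17*6 + omega^16*3 + omega^12*9 + omega^9*3
Coefficients: 7 + 6 + 3 + 9 + 3 = 28

28


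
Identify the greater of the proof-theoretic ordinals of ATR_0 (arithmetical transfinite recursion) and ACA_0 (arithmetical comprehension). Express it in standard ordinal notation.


Proof-theoretic ordinal of ATR_0 (arithmetical transfinite recursion): Gamma_0
Proof-theoretic ordinal of ACA_0 (arithmetical comprehension): epsilon_0
Comparing: epsilon_0 < Gamma_0.
The larger ordinal is Gamma_0 (from ATR_0 (arithmetical transfinite recursion)).

Gamma_0


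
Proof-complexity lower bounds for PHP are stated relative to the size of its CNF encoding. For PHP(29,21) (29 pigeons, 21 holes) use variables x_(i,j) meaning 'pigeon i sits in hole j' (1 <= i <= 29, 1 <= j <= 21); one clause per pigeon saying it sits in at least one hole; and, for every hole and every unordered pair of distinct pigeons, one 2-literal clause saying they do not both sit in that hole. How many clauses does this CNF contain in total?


PHP(29,21): 29 pigeons, 21 holes, 29*21 = 609 variables.
- pigeon clauses: one per pigeon -> 29 clauses
- hole clauses: 21 holes * C(29,2) = 21 * 406 -> 8526 clauses
Total clauses = 29 + 8526 = 8555

8555


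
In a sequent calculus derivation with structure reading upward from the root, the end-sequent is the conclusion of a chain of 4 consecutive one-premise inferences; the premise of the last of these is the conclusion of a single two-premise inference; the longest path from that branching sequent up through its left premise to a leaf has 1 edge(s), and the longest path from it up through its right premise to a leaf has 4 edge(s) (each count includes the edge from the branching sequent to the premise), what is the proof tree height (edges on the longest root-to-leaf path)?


Longest path through the left premise: 1 edges (measured from the branching sequent)
Longest path through the right premise: 4 edges
Height of the subtree rooted at the branching sequent: max(1, 4) = 4
The branching sequent sits 4 edges above the root (the chain of one-premise inferences), so height = 4 + 4 = 8

8


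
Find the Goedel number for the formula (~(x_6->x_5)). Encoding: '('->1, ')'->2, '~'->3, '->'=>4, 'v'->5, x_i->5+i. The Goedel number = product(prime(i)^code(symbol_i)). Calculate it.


Formula: (~(x_6->x_5))
Symbol codes: [1, 3, 1, 11, 4, 10, 2, 2]
Primes: [2, 3, 5, 7, 11, 13, 17, 19]
p_1^1 = 2^1 = 2
p_2^3 = 3^3 = 27
p_3^1 = 5^1 = 5
p_4^11 = 7^11 = 1977326743
p_5^4 = 11^4 = 14641
p_6^10 = 13^10 = 137858491849
p_7^2 = 17^2 = 289
p_8^2 = 19^2 = 361
Product = 112422053197561422580408347414210

112422053197561422580408347414210


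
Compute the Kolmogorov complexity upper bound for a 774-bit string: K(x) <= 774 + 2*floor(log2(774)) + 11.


floor(log2(774)) = 9
2 * 9 = 18
K(x) <= 774 + 18 + 11 = 803

803


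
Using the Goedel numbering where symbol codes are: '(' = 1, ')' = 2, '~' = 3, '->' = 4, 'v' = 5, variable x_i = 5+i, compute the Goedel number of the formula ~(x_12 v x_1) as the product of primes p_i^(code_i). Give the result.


Formula: ~(x_12 v x_1)
Symbol codes: [3, 1, 17, 5, 6, 2]
Primes: [2, 3, 5, 7, 11, 13]
p_1^3 = 2^3 = 8
p_2^1 = 3^1 = 3
p_3^17 = 5^17 = 762939453125
p_4^5 = 7^5 = 16807
p_5^6 = 11^6 = 1771561
p_6^2 = 13^2 = 169
Product = 92137055930108642578125000

92137055930108642578125000


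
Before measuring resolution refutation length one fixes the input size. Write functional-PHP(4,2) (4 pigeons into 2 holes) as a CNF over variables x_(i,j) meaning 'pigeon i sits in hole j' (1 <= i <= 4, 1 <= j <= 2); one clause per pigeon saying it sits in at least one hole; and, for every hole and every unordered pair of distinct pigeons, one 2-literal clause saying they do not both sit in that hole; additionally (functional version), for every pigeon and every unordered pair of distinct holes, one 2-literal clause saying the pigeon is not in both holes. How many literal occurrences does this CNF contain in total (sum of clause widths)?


functional-PHP(4,2): 4 pigeons, 2 holes, 4*2 = 8 variables.
- pigeon clauses: one per pigeon -> 4 clauses of width 2 -> 8 literals
- hole clauses: 2 holes * C(4,2) = 2 * 6 -> 12 clauses of width 2 -> 24 literals
- functional clauses: 4 pigeons * C(2,2) = 4 * 1 -> 4 clauses of width 2 -> 8 literals
Total literal occurrences = 8 + 24 + 8 = 40

40


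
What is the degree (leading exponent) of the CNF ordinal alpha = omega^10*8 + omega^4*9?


CNF: omega^10*8 + omega^4*9
The leading term is omega^10*8, which has exponent 10.

10


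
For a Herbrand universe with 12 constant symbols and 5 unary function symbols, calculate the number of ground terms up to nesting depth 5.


Herbrand terms by depth:
Depth 0: 12 constants
Depth 1: 60 new terms (running total: 72)
Depth 2: 300 new terms (running total: 372)
Depth 3: 1500 new terms (running total: 1872)
Depth 4: 7500 new terms (running total: 9372)
Depth 5: 37500 new terms (running total: 46872)
Total distinct ground terms = 46872

46872


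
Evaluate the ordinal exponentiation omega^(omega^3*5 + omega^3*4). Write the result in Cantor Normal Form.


omega^(omega^3*5 + omega^3*4):
Both terms of the exponent have the same exponent 3, so they merge: omega^3*5 + omega^3*4 = omega^3*(5+4) = omega^3*9.
omega raised to a CNF ordinal is a single CNF term: Result = omega^(omega^3*9)

omega^(omega^3*9)


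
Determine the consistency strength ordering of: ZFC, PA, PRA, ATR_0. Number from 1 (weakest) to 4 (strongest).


Ordering by consistency strength:
1. PRA
2. PA
3. ATR_0
4. ZFC


ZFC=4, PA=2, PRA=1, ATR_0=3


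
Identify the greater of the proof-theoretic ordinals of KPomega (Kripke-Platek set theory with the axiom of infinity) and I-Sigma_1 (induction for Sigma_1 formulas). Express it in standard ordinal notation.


Proof-theoretic ordinal of KPomega (Kripke-Platek set theory with the axiom of infinity): psi_0(epsilon_{Omega+1})
Proof-theoretic ordinal of I-Sigma_1 (induction for Sigma_1 formulas): omega^omega
Comparing: omega^omega < psi_0(epsilon_{Omega+1}).
The larger ordinal is psi_0(epsilon_{Omega+1}) (from KPomega (Kripke-Platek set theory with the axiom of infinity)).

psi_0(epsilon_{Omega+1})


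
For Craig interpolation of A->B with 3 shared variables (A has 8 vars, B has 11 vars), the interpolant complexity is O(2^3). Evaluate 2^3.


Shared atoms = 3
Craig interpolant size bound = 2^3
= 8

8


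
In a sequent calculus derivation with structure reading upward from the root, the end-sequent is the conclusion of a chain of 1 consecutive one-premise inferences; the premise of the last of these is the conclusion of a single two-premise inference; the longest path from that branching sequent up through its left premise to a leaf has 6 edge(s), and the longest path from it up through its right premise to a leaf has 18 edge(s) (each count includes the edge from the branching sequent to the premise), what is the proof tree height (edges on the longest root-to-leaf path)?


Longest path through the left premise: 6 edges (measured from the branching sequent)
Longest path through the right premise: 18 edges
Height of the subtree rooted at the branching sequent: max(6, 18) = 18
The branching sequent sits 1 edges above the root (the chain of one-premise inferences), so height = 18 + 1 = 19

19
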